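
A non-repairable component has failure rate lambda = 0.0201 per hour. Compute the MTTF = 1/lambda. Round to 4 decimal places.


lambda = 0.0201
MTTF = 1 / 0.0201
MTTF = 49.7512

49.7512


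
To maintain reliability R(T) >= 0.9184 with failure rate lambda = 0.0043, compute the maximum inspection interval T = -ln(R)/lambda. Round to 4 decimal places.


R_target = 0.9184
lambda = 0.0043
-ln(0.9184) = 0.0851
T = 0.0851 / 0.0043
T = 19.7959

19.7959


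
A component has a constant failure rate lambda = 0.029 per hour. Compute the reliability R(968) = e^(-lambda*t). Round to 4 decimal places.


lambda = 0.029
t = 968
lambda * t = 28.072
R(t) = e^(-28.072)
R(t) = 0.0

0.0


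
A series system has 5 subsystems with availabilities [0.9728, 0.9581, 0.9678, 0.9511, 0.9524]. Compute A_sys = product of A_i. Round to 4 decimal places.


Subsystems: [0.9728, 0.9581, 0.9678, 0.9511, 0.9524]
After subsystem 1 (A=0.9728): product = 0.9728
After subsystem 2 (A=0.9581): product = 0.932
After subsystem 3 (A=0.9678): product = 0.902
After subsystem 4 (A=0.9511): product = 0.8579
After subsystem 5 (A=0.9524): product = 0.8171
A_sys = 0.8171

0.8171


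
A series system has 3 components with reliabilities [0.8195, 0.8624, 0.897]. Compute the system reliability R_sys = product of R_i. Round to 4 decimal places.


Components: [0.8195, 0.8624, 0.897]
After component 1 (R=0.8195): product = 0.8195
After component 2 (R=0.8624): product = 0.7067
After component 3 (R=0.897): product = 0.6339
R_sys = 0.6339

0.6339


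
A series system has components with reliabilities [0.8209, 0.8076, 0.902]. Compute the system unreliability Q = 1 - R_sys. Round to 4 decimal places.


Components: [0.8209, 0.8076, 0.902]
After component 1: product = 0.8209
After component 2: product = 0.663
After component 3: product = 0.598
R_sys = 0.598
Q = 1 - 0.598 = 0.402

0.402


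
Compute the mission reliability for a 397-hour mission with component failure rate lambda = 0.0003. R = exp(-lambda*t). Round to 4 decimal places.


lambda = 0.0003
mission_time = 397
lambda * t = 0.0003 * 397 = 0.1191
R = exp(-0.1191)
R = 0.8877

0.8877


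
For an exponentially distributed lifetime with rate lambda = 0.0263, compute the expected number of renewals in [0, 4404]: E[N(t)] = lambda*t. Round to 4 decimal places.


lambda = 0.0263
t = 4404
E[N(t)] = lambda * t
E[N(t)] = 0.0263 * 4404
E[N(t)] = 115.8252

115.8252


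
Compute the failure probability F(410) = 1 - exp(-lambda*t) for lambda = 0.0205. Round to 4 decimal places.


lambda = 0.0205, t = 410
lambda * t = 8.405
exp(-8.405) = 0.0002
F(t) = 1 - 0.0002
F(t) = 0.9998

0.9998


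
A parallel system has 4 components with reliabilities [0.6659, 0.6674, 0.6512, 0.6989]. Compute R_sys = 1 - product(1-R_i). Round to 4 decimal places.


Components: [0.6659, 0.6674, 0.6512, 0.6989]
(1 - 0.6659) = 0.3341, running product = 0.3341
(1 - 0.6674) = 0.3326, running product = 0.1111
(1 - 0.6512) = 0.3488, running product = 0.0388
(1 - 0.6989) = 0.3011, running product = 0.0117
Product of (1-R_i) = 0.0117
R_sys = 1 - 0.0117 = 0.9883

0.9883


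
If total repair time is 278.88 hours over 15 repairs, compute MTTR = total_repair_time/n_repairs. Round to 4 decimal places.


total_repair_time = 278.88
n_repairs = 15
MTTR = 278.88 / 15
MTTR = 18.592

18.592


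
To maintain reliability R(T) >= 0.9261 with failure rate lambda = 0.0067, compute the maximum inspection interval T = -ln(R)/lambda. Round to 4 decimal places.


R_target = 0.9261
lambda = 0.0067
-ln(0.9261) = 0.0768
T = 0.0768 / 0.0067
T = 11.4587

11.4587


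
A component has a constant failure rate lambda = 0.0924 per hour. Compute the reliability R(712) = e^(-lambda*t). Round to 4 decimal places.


lambda = 0.0924
t = 712
lambda * t = 65.7888
R(t) = e^(-65.7888)
R(t) = 0.0

0.0


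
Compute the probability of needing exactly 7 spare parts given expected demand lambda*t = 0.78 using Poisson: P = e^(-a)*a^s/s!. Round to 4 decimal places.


a = 0.78, s = 7
e^(-a) = e^(-0.78) = 0.4584
a^s = 0.78^7 = 0.1757
s! = 5040
P = 0.4584 * 0.1757 / 5040
P = 0.0

0.0


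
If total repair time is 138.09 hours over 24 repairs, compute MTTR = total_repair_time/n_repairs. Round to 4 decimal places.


total_repair_time = 138.09
n_repairs = 24
MTTR = 138.09 / 24
MTTR = 5.7538

5.7538


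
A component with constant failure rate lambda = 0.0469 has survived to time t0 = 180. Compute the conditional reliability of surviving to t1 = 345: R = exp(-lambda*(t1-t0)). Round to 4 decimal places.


lambda = 0.0469
t0 = 180, t1 = 345
t1 - t0 = 165
lambda * (t1-t0) = 0.0469 * 165 = 7.7385
R = exp(-7.7385)
R = 0.0004

0.0004


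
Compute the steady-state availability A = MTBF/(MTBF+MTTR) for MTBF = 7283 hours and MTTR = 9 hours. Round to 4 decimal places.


MTBF = 7283
MTTR = 9
MTBF + MTTR = 7292
A = 7283 / 7292
A = 0.9988

0.9988


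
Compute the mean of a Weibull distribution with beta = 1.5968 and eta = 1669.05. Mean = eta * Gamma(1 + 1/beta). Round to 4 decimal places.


beta = 1.5968, eta = 1669.05
1/beta = 0.6263
1 + 1/beta = 1.6263
Gamma(1.6263) = 0.8967
Mean = 1669.05 * 0.8967
Mean = 1496.7044

1496.7044


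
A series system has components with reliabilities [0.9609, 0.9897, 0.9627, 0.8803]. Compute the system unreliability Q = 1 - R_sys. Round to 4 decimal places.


Components: [0.9609, 0.9897, 0.9627, 0.8803]
After component 1: product = 0.9609
After component 2: product = 0.951
After component 3: product = 0.9155
After component 4: product = 0.8059
R_sys = 0.8059
Q = 1 - 0.8059 = 0.1941

0.1941


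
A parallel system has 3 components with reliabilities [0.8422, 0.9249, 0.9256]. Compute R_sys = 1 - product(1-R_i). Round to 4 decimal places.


Components: [0.8422, 0.9249, 0.9256]
(1 - 0.8422) = 0.1578, running product = 0.1578
(1 - 0.9249) = 0.0751, running product = 0.0119
(1 - 0.9256) = 0.0744, running product = 0.0009
Product of (1-R_i) = 0.0009
R_sys = 1 - 0.0009 = 0.9991

0.9991


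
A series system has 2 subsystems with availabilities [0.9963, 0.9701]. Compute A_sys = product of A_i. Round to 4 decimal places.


Subsystems: [0.9963, 0.9701]
After subsystem 1 (A=0.9963): product = 0.9963
After subsystem 2 (A=0.9701): product = 0.9665
A_sys = 0.9665

0.9665


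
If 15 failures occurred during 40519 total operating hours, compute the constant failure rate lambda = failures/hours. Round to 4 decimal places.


failures = 15
total_hours = 40519
lambda = 15 / 40519
lambda = 0.0004

0.0004


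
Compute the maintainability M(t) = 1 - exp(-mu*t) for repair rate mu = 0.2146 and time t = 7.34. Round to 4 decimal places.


mu = 0.2146, t = 7.34
mu * t = 0.2146 * 7.34 = 1.5752
exp(-1.5752) = 0.207
M(t) = 1 - 0.207
M(t) = 0.793

0.793


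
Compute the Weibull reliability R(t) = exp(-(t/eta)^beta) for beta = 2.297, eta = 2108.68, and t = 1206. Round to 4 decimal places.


beta = 2.297, eta = 2108.68, t = 1206
t/eta = 1206 / 2108.68 = 0.5719
(t/eta)^beta = 0.5719^2.297 = 0.2771
R(t) = exp(-0.2771)
R(t) = 0.758

0.758


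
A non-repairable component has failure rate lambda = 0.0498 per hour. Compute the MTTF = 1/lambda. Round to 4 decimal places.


lambda = 0.0498
MTTF = 1 / 0.0498
MTTF = 20.0803

20.0803


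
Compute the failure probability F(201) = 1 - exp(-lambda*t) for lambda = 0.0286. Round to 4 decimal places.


lambda = 0.0286, t = 201
lambda * t = 5.7486
exp(-5.7486) = 0.0032
F(t) = 1 - 0.0032
F(t) = 0.9968

0.9968


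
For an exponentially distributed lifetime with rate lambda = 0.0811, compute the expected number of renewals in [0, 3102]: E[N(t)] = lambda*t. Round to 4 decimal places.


lambda = 0.0811
t = 3102
E[N(t)] = lambda * t
E[N(t)] = 0.0811 * 3102
E[N(t)] = 251.5722

251.5722


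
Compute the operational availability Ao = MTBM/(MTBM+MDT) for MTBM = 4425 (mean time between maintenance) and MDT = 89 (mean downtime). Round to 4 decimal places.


MTBM = 4425
MDT = 89
MTBM + MDT = 4514
Ao = 4425 / 4514
Ao = 0.9803

0.9803


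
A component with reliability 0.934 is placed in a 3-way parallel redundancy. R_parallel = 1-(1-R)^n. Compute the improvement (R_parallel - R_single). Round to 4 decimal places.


R_single = 0.934, n = 3
1 - R_single = 0.066
(1 - R_single)^n = 0.066^3 = 0.0003
R_parallel = 1 - 0.0003 = 0.9997
Improvement = 0.9997 - 0.934
Improvement = 0.0657

0.0657


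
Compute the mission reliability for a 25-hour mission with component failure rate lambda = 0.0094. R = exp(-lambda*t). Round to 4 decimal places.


lambda = 0.0094
mission_time = 25
lambda * t = 0.0094 * 25 = 0.235
R = exp(-0.235)
R = 0.7906

0.7906


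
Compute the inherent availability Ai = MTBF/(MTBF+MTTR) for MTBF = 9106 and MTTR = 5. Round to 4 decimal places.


MTBF = 9106
MTTR = 5
MTBF + MTTR = 9111
Ai = 9106 / 9111
Ai = 0.9995

0.9995


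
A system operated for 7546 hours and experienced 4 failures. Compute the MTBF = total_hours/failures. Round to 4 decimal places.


total_hours = 7546
failures = 4
MTBF = 7546 / 4
MTBF = 1886.5

1886.5


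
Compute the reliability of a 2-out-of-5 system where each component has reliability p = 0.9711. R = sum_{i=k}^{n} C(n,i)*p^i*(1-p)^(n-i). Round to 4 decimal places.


k = 2, n = 5, p = 0.9711
i=2: C(5,2)=10 * 0.9711^2 * 0.0289^3 = 0.0002
i=3: C(5,3)=10 * 0.9711^3 * 0.0289^2 = 0.0076
i=4: C(5,4)=5 * 0.9711^4 * 0.0289^1 = 0.1285
i=5: C(5,5)=1 * 0.9711^5 * 0.0289^0 = 0.8636
R = sum of terms = 1.0

1.0


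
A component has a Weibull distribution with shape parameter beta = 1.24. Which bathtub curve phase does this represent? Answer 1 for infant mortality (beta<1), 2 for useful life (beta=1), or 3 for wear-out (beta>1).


beta = 1.24
Compare beta to 1:
beta < 1 => infant mortality (phase 1)
beta = 1 => useful life (phase 2)
beta > 1 => wear-out (phase 3)
Since beta = 1.24, this is wear-out (increasing failure rate)
Phase = 3

3


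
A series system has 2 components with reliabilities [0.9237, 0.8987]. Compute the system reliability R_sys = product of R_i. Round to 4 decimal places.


Components: [0.9237, 0.8987]
After component 1 (R=0.9237): product = 0.9237
After component 2 (R=0.8987): product = 0.8301
R_sys = 0.8301

0.8301


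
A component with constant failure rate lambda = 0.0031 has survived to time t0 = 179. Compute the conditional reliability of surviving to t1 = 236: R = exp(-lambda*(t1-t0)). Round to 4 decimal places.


lambda = 0.0031
t0 = 179, t1 = 236
t1 - t0 = 57
lambda * (t1-t0) = 0.0031 * 57 = 0.1767
R = exp(-0.1767)
R = 0.838

0.838


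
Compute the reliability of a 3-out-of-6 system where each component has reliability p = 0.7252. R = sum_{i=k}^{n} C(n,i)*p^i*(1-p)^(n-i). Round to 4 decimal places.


k = 3, n = 6, p = 0.7252
i=3: C(6,3)=20 * 0.7252^3 * 0.2748^3 = 0.1583
i=4: C(6,4)=15 * 0.7252^4 * 0.2748^2 = 0.3133
i=5: C(6,5)=6 * 0.7252^5 * 0.2748^1 = 0.3307
i=6: C(6,6)=1 * 0.7252^6 * 0.2748^0 = 0.1455
R = sum of terms = 0.9478

0.9478


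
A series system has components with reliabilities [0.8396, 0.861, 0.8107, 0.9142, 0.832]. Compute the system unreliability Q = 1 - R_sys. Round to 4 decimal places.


Components: [0.8396, 0.861, 0.8107, 0.9142, 0.832]
After component 1: product = 0.8396
After component 2: product = 0.7229
After component 3: product = 0.5861
After component 4: product = 0.5358
After component 5: product = 0.4458
R_sys = 0.4458
Q = 1 - 0.4458 = 0.5542

0.5542


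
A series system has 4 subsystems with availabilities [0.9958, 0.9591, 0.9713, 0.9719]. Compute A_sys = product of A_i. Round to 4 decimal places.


Subsystems: [0.9958, 0.9591, 0.9713, 0.9719]
After subsystem 1 (A=0.9958): product = 0.9958
After subsystem 2 (A=0.9591): product = 0.9551
After subsystem 3 (A=0.9713): product = 0.9277
After subsystem 4 (A=0.9719): product = 0.9016
A_sys = 0.9016

0.9016


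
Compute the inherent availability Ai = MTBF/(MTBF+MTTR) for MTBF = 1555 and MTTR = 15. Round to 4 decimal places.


MTBF = 1555
MTTR = 15
MTBF + MTTR = 1570
Ai = 1555 / 1570
Ai = 0.9904

0.9904


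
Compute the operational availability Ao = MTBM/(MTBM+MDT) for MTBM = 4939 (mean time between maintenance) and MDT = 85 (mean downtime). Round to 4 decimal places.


MTBM = 4939
MDT = 85
MTBM + MDT = 5024
Ao = 4939 / 5024
Ao = 0.9831

0.9831


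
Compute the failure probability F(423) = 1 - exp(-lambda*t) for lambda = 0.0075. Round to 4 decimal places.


lambda = 0.0075, t = 423
lambda * t = 3.1725
exp(-3.1725) = 0.0419
F(t) = 1 - 0.0419
F(t) = 0.9581

0.9581


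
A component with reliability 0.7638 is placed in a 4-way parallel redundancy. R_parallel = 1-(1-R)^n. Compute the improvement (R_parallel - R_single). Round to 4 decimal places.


R_single = 0.7638, n = 4
1 - R_single = 0.2362
(1 - R_single)^n = 0.2362^4 = 0.0031
R_parallel = 1 - 0.0031 = 0.9969
Improvement = 0.9969 - 0.7638
Improvement = 0.2331

0.2331


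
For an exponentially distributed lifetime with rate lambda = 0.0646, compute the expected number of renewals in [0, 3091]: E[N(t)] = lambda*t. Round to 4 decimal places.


lambda = 0.0646
t = 3091
E[N(t)] = lambda * t
E[N(t)] = 0.0646 * 3091
E[N(t)] = 199.6786

199.6786


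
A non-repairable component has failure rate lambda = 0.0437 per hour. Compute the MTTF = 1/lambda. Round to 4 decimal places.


lambda = 0.0437
MTTF = 1 / 0.0437
MTTF = 22.8833

22.8833


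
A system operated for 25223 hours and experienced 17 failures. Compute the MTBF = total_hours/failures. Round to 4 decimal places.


total_hours = 25223
failures = 17
MTBF = 25223 / 17
MTBF = 1483.7059

1483.7059


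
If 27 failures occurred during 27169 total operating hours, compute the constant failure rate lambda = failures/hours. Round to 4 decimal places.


failures = 27
total_hours = 27169
lambda = 27 / 27169
lambda = 0.001

0.001


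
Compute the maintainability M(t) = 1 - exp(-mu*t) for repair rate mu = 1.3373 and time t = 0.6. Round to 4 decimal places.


mu = 1.3373, t = 0.6
mu * t = 1.3373 * 0.6 = 0.8024
exp(-0.8024) = 0.4483
M(t) = 1 - 0.4483
M(t) = 0.5517

0.5517


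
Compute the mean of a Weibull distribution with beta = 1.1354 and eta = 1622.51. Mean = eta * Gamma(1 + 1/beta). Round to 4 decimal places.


beta = 1.1354, eta = 1622.51
1/beta = 0.8807
1 + 1/beta = 1.8807
Gamma(1.8807) = 0.9553
Mean = 1622.51 * 0.9553
Mean = 1550.0086

1550.0086


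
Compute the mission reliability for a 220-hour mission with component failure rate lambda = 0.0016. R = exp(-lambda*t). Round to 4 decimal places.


lambda = 0.0016
mission_time = 220
lambda * t = 0.0016 * 220 = 0.352
R = exp(-0.352)
R = 0.7033

0.7033


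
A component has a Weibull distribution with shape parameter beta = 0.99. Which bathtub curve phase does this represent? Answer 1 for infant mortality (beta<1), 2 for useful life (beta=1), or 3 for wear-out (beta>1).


beta = 0.99
Compare beta to 1:
beta < 1 => infant mortality (phase 1)
beta = 1 => useful life (phase 2)
beta > 1 => wear-out (phase 3)
Since beta = 0.99, this is infant mortality (decreasing failure rate)
Phase = 1

1


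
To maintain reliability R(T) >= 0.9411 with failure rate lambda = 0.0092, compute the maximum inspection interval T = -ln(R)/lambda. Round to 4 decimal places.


R_target = 0.9411
lambda = 0.0092
-ln(0.9411) = 0.0607
T = 0.0607 / 0.0092
T = 6.5985

6.5985


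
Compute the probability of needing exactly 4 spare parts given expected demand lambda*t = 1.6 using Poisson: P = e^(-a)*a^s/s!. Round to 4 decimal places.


a = 1.6, s = 4
e^(-a) = e^(-1.6) = 0.2019
a^s = 1.6^4 = 6.5536
s! = 24
P = 0.2019 * 6.5536 / 24
P = 0.0551

0.0551


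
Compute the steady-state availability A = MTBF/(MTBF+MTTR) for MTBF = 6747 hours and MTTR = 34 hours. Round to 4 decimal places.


MTBF = 6747
MTTR = 34
MTBF + MTTR = 6781
A = 6747 / 6781
A = 0.995

0.995


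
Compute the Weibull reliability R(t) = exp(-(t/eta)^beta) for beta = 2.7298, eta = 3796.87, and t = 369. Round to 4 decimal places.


beta = 2.7298, eta = 3796.87, t = 369
t/eta = 369 / 3796.87 = 0.0972
(t/eta)^beta = 0.0972^2.7298 = 0.0017
R(t) = exp(-0.0017)
R(t) = 0.9983

0.9983


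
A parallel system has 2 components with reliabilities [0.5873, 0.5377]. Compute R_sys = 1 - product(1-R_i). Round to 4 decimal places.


Components: [0.5873, 0.5377]
(1 - 0.5873) = 0.4127, running product = 0.4127
(1 - 0.5377) = 0.4623, running product = 0.1908
Product of (1-R_i) = 0.1908
R_sys = 1 - 0.1908 = 0.8092

0.8092


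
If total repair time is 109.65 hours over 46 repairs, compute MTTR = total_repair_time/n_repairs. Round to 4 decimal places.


total_repair_time = 109.65
n_repairs = 46
MTTR = 109.65 / 46
MTTR = 2.3837

2.3837


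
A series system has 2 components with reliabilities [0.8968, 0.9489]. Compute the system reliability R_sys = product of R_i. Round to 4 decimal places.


Components: [0.8968, 0.9489]
After component 1 (R=0.8968): product = 0.8968
After component 2 (R=0.9489): product = 0.851
R_sys = 0.851

0.851


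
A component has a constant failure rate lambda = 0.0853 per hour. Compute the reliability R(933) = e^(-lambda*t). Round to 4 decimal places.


lambda = 0.0853
t = 933
lambda * t = 79.5849
R(t) = e^(-79.5849)
R(t) = 0.0

0.0


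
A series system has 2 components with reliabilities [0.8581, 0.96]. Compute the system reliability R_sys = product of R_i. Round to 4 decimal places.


Components: [0.8581, 0.96]
After component 1 (R=0.8581): product = 0.8581
After component 2 (R=0.96): product = 0.8238
R_sys = 0.8238

0.8238


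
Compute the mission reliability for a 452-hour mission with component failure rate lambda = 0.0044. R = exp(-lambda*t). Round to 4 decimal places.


lambda = 0.0044
mission_time = 452
lambda * t = 0.0044 * 452 = 1.9888
R = exp(-1.9888)
R = 0.1369

0.1369


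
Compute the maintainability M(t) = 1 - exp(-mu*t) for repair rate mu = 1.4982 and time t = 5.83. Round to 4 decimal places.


mu = 1.4982, t = 5.83
mu * t = 1.4982 * 5.83 = 8.7345
exp(-8.7345) = 0.0002
M(t) = 1 - 0.0002
M(t) = 0.9998

0.9998


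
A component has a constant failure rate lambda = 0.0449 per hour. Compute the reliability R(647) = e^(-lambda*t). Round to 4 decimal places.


lambda = 0.0449
t = 647
lambda * t = 29.0503
R(t) = e^(-29.0503)
R(t) = 0.0

0.0


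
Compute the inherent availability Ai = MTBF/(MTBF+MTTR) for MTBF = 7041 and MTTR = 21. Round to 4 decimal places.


MTBF = 7041
MTTR = 21
MTBF + MTTR = 7062
Ai = 7041 / 7062
Ai = 0.997

0.997


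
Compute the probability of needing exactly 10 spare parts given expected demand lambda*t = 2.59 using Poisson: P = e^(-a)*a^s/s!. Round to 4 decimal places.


a = 2.59, s = 10
e^(-a) = e^(-2.59) = 0.075
a^s = 2.59^10 = 13583.0607
s! = 3628800
P = 0.075 * 13583.0607 / 3628800
P = 0.0003

0.0003


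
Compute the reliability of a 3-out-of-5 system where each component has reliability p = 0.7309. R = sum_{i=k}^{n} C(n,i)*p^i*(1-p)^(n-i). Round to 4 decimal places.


k = 3, n = 5, p = 0.7309
i=3: C(5,3)=10 * 0.7309^3 * 0.2691^2 = 0.2827
i=4: C(5,4)=5 * 0.7309^4 * 0.2691^1 = 0.384
i=5: C(5,5)=1 * 0.7309^5 * 0.2691^0 = 0.2086
R = sum of terms = 0.8753

0.8753


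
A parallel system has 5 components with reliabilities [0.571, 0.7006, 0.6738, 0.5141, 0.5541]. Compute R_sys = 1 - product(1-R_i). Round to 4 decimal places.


Components: [0.571, 0.7006, 0.6738, 0.5141, 0.5541]
(1 - 0.571) = 0.429, running product = 0.429
(1 - 0.7006) = 0.2994, running product = 0.1284
(1 - 0.6738) = 0.3262, running product = 0.0419
(1 - 0.5141) = 0.4859, running product = 0.0204
(1 - 0.5541) = 0.4459, running product = 0.0091
Product of (1-R_i) = 0.0091
R_sys = 1 - 0.0091 = 0.9909

0.9909


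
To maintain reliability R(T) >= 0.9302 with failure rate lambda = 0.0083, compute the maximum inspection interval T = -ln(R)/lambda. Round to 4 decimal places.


R_target = 0.9302
lambda = 0.0083
-ln(0.9302) = 0.0724
T = 0.0724 / 0.0083
T = 8.7175

8.7175


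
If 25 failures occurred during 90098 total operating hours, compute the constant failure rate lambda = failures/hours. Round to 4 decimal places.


failures = 25
total_hours = 90098
lambda = 25 / 90098
lambda = 0.0003

0.0003


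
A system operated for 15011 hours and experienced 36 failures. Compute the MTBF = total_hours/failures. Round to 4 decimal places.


total_hours = 15011
failures = 36
MTBF = 15011 / 36
MTBF = 416.9722

416.9722


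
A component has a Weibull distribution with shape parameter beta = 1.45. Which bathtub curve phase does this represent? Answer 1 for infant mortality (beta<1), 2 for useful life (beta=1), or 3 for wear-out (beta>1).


beta = 1.45
Compare beta to 1:
beta < 1 => infant mortality (phase 1)
beta = 1 => useful life (phase 2)
beta > 1 => wear-out (phase 3)
Since beta = 1.45, this is wear-out (increasing failure rate)
Phase = 3

3


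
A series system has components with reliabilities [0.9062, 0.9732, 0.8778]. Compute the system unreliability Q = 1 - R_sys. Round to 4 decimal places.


Components: [0.9062, 0.9732, 0.8778]
After component 1: product = 0.9062
After component 2: product = 0.8819
After component 3: product = 0.7741
R_sys = 0.7741
Q = 1 - 0.7741 = 0.2259

0.2259


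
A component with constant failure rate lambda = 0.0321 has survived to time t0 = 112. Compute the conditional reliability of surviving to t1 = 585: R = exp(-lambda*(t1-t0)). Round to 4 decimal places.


lambda = 0.0321
t0 = 112, t1 = 585
t1 - t0 = 473
lambda * (t1-t0) = 0.0321 * 473 = 15.1833
R = exp(-15.1833)
R = 0.0

0.0


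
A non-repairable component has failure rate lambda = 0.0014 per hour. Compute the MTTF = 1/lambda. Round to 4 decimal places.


lambda = 0.0014
MTTF = 1 / 0.0014
MTTF = 714.2857

714.2857


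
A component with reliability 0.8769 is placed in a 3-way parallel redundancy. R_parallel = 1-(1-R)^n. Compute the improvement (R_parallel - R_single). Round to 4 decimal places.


R_single = 0.8769, n = 3
1 - R_single = 0.1231
(1 - R_single)^n = 0.1231^3 = 0.0019
R_parallel = 1 - 0.0019 = 0.9981
Improvement = 0.9981 - 0.8769
Improvement = 0.1212

0.1212


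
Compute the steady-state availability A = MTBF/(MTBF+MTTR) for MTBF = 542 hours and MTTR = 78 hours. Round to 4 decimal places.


MTBF = 542
MTTR = 78
MTBF + MTTR = 620
A = 542 / 620
A = 0.8742

0.8742


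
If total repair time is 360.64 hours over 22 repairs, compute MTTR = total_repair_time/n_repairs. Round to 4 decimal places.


total_repair_time = 360.64
n_repairs = 22
MTTR = 360.64 / 22
MTTR = 16.3927

16.3927


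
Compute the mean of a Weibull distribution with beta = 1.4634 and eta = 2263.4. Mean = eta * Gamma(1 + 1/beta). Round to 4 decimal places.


beta = 1.4634, eta = 2263.4
1/beta = 0.6833
1 + 1/beta = 1.6833
Gamma(1.6833) = 0.9056
Mean = 2263.4 * 0.9056
Mean = 2049.7064

2049.7064


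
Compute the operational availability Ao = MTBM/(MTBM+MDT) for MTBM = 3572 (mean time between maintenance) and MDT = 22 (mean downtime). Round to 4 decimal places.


MTBM = 3572
MDT = 22
MTBM + MDT = 3594
Ao = 3572 / 3594
Ao = 0.9939

0.9939


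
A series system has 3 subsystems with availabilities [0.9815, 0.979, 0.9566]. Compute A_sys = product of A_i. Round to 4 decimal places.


Subsystems: [0.9815, 0.979, 0.9566]
After subsystem 1 (A=0.9815): product = 0.9815
After subsystem 2 (A=0.979): product = 0.9609
After subsystem 3 (A=0.9566): product = 0.9192
A_sys = 0.9192

0.9192


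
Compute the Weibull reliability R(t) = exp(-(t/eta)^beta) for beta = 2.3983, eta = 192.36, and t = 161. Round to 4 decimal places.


beta = 2.3983, eta = 192.36, t = 161
t/eta = 161 / 192.36 = 0.837
(t/eta)^beta = 0.837^2.3983 = 0.6526
R(t) = exp(-0.6526)
R(t) = 0.5207

0.5207


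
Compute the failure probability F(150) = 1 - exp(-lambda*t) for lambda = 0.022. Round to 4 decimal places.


lambda = 0.022, t = 150
lambda * t = 3.3
exp(-3.3) = 0.0369
F(t) = 1 - 0.0369
F(t) = 0.9631

0.9631


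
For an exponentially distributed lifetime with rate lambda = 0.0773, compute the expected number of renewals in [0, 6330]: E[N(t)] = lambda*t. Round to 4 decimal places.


lambda = 0.0773
t = 6330
E[N(t)] = lambda * t
E[N(t)] = 0.0773 * 6330
E[N(t)] = 489.309

489.309


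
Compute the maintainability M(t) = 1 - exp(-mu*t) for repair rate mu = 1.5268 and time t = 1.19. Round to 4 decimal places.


mu = 1.5268, t = 1.19
mu * t = 1.5268 * 1.19 = 1.8169
exp(-1.8169) = 0.1625
M(t) = 1 - 0.1625
M(t) = 0.8375

0.8375


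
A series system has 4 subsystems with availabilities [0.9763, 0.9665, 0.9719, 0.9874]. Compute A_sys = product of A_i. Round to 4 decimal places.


Subsystems: [0.9763, 0.9665, 0.9719, 0.9874]
After subsystem 1 (A=0.9763): product = 0.9763
After subsystem 2 (A=0.9665): product = 0.9436
After subsystem 3 (A=0.9719): product = 0.9171
After subsystem 4 (A=0.9874): product = 0.9055
A_sys = 0.9055

0.9055


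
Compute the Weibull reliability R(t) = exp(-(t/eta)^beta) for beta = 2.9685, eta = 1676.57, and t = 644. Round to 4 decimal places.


beta = 2.9685, eta = 1676.57, t = 644
t/eta = 644 / 1676.57 = 0.3841
(t/eta)^beta = 0.3841^2.9685 = 0.0584
R(t) = exp(-0.0584)
R(t) = 0.9433

0.9433


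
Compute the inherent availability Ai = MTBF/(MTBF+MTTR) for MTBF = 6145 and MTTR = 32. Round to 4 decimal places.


MTBF = 6145
MTTR = 32
MTBF + MTTR = 6177
Ai = 6145 / 6177
Ai = 0.9948

0.9948


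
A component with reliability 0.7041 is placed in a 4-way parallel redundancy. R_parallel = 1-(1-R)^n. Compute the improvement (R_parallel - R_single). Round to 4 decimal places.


R_single = 0.7041, n = 4
1 - R_single = 0.2959
(1 - R_single)^n = 0.2959^4 = 0.0077
R_parallel = 1 - 0.0077 = 0.9923
Improvement = 0.9923 - 0.7041
Improvement = 0.2882

0.2882


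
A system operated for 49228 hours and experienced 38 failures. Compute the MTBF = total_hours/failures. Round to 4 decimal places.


total_hours = 49228
failures = 38
MTBF = 49228 / 38
MTBF = 1295.4737

1295.4737


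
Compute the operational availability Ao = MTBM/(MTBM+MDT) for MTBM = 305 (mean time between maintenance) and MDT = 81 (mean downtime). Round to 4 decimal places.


MTBM = 305
MDT = 81
MTBM + MDT = 386
Ao = 305 / 386
Ao = 0.7902

0.7902


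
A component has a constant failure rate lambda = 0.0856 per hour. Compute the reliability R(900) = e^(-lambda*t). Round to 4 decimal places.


lambda = 0.0856
t = 900
lambda * t = 77.04
R(t) = e^(-77.04)
R(t) = 0.0

0.0


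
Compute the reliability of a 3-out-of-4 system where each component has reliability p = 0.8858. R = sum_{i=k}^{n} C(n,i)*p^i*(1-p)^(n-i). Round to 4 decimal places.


k = 3, n = 4, p = 0.8858
i=3: C(4,3)=4 * 0.8858^3 * 0.1142^1 = 0.3175
i=4: C(4,4)=1 * 0.8858^4 * 0.1142^0 = 0.6157
R = sum of terms = 0.9332

0.9332


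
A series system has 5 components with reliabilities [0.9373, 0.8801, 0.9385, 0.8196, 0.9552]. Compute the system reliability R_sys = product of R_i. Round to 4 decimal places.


Components: [0.9373, 0.8801, 0.9385, 0.8196, 0.9552]
After component 1 (R=0.9373): product = 0.9373
After component 2 (R=0.8801): product = 0.8249
After component 3 (R=0.9385): product = 0.7742
After component 4 (R=0.8196): product = 0.6345
After component 5 (R=0.9552): product = 0.6061
R_sys = 0.6061

0.6061


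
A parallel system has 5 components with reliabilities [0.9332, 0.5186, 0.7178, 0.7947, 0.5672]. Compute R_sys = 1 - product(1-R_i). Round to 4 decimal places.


Components: [0.9332, 0.5186, 0.7178, 0.7947, 0.5672]
(1 - 0.9332) = 0.0668, running product = 0.0668
(1 - 0.5186) = 0.4814, running product = 0.0322
(1 - 0.7178) = 0.2822, running product = 0.0091
(1 - 0.7947) = 0.2053, running product = 0.0019
(1 - 0.5672) = 0.4328, running product = 0.0008
Product of (1-R_i) = 0.0008
R_sys = 1 - 0.0008 = 0.9992

0.9992


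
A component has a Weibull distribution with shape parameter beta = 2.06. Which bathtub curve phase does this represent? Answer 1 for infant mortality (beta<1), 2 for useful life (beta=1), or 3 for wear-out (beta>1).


beta = 2.06
Compare beta to 1:
beta < 1 => infant mortality (phase 1)
beta = 1 => useful life (phase 2)
beta > 1 => wear-out (phase 3)
Since beta = 2.06, this is wear-out (increasing failure rate)
Phase = 3

3


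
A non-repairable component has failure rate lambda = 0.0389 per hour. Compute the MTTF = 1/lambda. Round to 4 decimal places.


lambda = 0.0389
MTTF = 1 / 0.0389
MTTF = 25.7069

25.7069


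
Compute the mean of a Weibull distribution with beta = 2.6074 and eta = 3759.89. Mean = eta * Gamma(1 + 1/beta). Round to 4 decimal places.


beta = 2.6074, eta = 3759.89
1/beta = 0.3835
1 + 1/beta = 1.3835
Gamma(1.3835) = 0.8883
Mean = 3759.89 * 0.8883
Mean = 3339.8573

3339.8573


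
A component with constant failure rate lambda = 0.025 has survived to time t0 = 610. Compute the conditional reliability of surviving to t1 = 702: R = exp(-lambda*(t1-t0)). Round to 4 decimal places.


lambda = 0.025
t0 = 610, t1 = 702
t1 - t0 = 92
lambda * (t1-t0) = 0.025 * 92 = 2.3
R = exp(-2.3)
R = 0.1003

0.1003


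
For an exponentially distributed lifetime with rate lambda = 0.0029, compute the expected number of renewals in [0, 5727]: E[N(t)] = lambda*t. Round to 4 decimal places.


lambda = 0.0029
t = 5727
E[N(t)] = lambda * t
E[N(t)] = 0.0029 * 5727
E[N(t)] = 16.6083

16.6083


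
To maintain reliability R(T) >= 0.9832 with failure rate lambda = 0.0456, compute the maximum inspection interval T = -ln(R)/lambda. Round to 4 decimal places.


R_target = 0.9832
lambda = 0.0456
-ln(0.9832) = 0.0169
T = 0.0169 / 0.0456
T = 0.3716

0.3716


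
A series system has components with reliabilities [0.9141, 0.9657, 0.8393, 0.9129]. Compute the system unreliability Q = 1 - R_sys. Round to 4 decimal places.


Components: [0.9141, 0.9657, 0.8393, 0.9129]
After component 1: product = 0.9141
After component 2: product = 0.8827
After component 3: product = 0.7409
After component 4: product = 0.6764
R_sys = 0.6764
Q = 1 - 0.6764 = 0.3236

0.3236


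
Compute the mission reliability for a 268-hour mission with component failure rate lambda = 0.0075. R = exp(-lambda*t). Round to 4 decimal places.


lambda = 0.0075
mission_time = 268
lambda * t = 0.0075 * 268 = 2.01
R = exp(-2.01)
R = 0.134

0.134


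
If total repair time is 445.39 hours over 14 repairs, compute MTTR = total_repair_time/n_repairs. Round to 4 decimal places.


total_repair_time = 445.39
n_repairs = 14
MTTR = 445.39 / 14
MTTR = 31.8136

31.8136


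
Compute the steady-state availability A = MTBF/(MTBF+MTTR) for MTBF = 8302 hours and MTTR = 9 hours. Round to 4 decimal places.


MTBF = 8302
MTTR = 9
MTBF + MTTR = 8311
A = 8302 / 8311
A = 0.9989

0.9989


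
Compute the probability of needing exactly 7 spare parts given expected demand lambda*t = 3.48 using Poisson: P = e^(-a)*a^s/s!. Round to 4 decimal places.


a = 3.48, s = 7
e^(-a) = e^(-3.48) = 0.0308
a^s = 3.48^7 = 6180.9426
s! = 5040
P = 0.0308 * 6180.9426 / 5040
P = 0.0378

0.0378


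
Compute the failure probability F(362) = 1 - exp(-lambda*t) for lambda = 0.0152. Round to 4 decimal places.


lambda = 0.0152, t = 362
lambda * t = 5.5024
exp(-5.5024) = 0.0041
F(t) = 1 - 0.0041
F(t) = 0.9959

0.9959


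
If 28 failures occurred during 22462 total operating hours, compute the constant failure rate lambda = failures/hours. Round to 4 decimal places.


failures = 28
total_hours = 22462
lambda = 28 / 22462
lambda = 0.0012

0.0012


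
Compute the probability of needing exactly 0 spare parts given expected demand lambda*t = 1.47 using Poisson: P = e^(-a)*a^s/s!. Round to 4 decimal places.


a = 1.47, s = 0
e^(-a) = e^(-1.47) = 0.2299
a^s = 1.47^0 = 1.0
s! = 1
P = 0.2299 * 1.0 / 1
P = 0.2299

0.2299


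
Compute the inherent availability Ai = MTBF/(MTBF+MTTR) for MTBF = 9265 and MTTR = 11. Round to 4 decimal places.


MTBF = 9265
MTTR = 11
MTBF + MTTR = 9276
Ai = 9265 / 9276
Ai = 0.9988

0.9988


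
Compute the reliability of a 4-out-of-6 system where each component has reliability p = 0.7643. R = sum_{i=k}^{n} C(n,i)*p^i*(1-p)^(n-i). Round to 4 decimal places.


k = 4, n = 6, p = 0.7643
i=4: C(6,4)=15 * 0.7643^4 * 0.2357^2 = 0.2844
i=5: C(6,5)=6 * 0.7643^5 * 0.2357^1 = 0.3688
i=6: C(6,6)=1 * 0.7643^6 * 0.2357^0 = 0.1993
R = sum of terms = 0.8525

0.8525


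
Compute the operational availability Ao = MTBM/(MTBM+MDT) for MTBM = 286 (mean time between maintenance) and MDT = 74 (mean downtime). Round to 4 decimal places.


MTBM = 286
MDT = 74
MTBM + MDT = 360
Ao = 286 / 360
Ao = 0.7944

0.7944


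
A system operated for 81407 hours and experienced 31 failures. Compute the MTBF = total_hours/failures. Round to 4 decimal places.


total_hours = 81407
failures = 31
MTBF = 81407 / 31
MTBF = 2626.0323

2626.0323


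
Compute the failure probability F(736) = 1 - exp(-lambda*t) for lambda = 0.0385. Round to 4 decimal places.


lambda = 0.0385, t = 736
lambda * t = 28.336
exp(-28.336) = 0.0
F(t) = 1 - 0.0
F(t) = 1.0

1.0


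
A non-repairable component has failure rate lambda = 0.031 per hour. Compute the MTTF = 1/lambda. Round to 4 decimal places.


lambda = 0.031
MTTF = 1 / 0.031
MTTF = 32.2581

32.2581


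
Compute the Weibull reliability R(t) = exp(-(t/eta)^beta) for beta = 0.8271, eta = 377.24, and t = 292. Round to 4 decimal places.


beta = 0.8271, eta = 377.24, t = 292
t/eta = 292 / 377.24 = 0.774
(t/eta)^beta = 0.774^0.8271 = 0.8091
R(t) = exp(-0.8091)
R(t) = 0.4453

0.4453


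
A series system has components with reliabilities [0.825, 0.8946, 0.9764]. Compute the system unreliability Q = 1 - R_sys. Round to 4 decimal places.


Components: [0.825, 0.8946, 0.9764]
After component 1: product = 0.825
After component 2: product = 0.738
After component 3: product = 0.7206
R_sys = 0.7206
Q = 1 - 0.7206 = 0.2794

0.2794


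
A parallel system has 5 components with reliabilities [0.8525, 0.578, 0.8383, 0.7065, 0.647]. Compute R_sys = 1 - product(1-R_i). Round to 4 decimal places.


Components: [0.8525, 0.578, 0.8383, 0.7065, 0.647]
(1 - 0.8525) = 0.1475, running product = 0.1475
(1 - 0.578) = 0.422, running product = 0.0622
(1 - 0.8383) = 0.1617, running product = 0.0101
(1 - 0.7065) = 0.2935, running product = 0.003
(1 - 0.647) = 0.353, running product = 0.001
Product of (1-R_i) = 0.001
R_sys = 1 - 0.001 = 0.999

0.999


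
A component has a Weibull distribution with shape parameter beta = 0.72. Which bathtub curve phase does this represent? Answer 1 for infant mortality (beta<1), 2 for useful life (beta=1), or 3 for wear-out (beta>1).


beta = 0.72
Compare beta to 1:
beta < 1 => infant mortality (phase 1)
beta = 1 => useful life (phase 2)
beta > 1 => wear-out (phase 3)
Since beta = 0.72, this is infant mortality (decreasing failure rate)
Phase = 1

1


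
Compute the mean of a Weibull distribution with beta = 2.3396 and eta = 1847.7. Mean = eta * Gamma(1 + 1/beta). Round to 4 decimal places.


beta = 2.3396, eta = 1847.7
1/beta = 0.4274
1 + 1/beta = 1.4274
Gamma(1.4274) = 0.8861
Mean = 1847.7 * 0.8861
Mean = 1637.2656

1637.2656


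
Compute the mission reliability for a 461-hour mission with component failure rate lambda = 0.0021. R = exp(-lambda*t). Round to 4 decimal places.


lambda = 0.0021
mission_time = 461
lambda * t = 0.0021 * 461 = 0.9681
R = exp(-0.9681)
R = 0.3798

0.3798


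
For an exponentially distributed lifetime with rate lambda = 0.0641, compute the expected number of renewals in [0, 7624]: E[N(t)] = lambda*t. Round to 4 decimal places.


lambda = 0.0641
t = 7624
E[N(t)] = lambda * t
E[N(t)] = 0.0641 * 7624
E[N(t)] = 488.6984

488.6984


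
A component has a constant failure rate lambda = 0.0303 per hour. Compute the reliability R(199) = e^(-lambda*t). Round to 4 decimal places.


lambda = 0.0303
t = 199
lambda * t = 6.0297
R(t) = e^(-6.0297)
R(t) = 0.0024

0.0024


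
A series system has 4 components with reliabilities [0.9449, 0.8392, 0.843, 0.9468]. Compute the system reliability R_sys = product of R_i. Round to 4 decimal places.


Components: [0.9449, 0.8392, 0.843, 0.9468]
After component 1 (R=0.9449): product = 0.9449
After component 2 (R=0.8392): product = 0.793
After component 3 (R=0.843): product = 0.6685
After component 4 (R=0.9468): product = 0.6329
R_sys = 0.6329

0.6329


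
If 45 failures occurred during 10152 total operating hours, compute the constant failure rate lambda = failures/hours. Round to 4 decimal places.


failures = 45
total_hours = 10152
lambda = 45 / 10152
lambda = 0.0044

0.0044


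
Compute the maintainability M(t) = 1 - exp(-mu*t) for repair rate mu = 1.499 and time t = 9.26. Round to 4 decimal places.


mu = 1.499, t = 9.26
mu * t = 1.499 * 9.26 = 13.8807
exp(-13.8807) = 0.0
M(t) = 1 - 0.0
M(t) = 1.0

1.0


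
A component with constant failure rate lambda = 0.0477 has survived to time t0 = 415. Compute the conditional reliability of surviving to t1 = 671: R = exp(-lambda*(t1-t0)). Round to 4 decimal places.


lambda = 0.0477
t0 = 415, t1 = 671
t1 - t0 = 256
lambda * (t1-t0) = 0.0477 * 256 = 12.2112
R = exp(-12.2112)
R = 0.0

0.0


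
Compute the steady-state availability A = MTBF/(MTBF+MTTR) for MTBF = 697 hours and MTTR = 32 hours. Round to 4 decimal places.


MTBF = 697
MTTR = 32
MTBF + MTTR = 729
A = 697 / 729
A = 0.9561

0.9561


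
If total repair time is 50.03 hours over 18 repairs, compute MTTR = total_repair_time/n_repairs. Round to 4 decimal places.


total_repair_time = 50.03
n_repairs = 18
MTTR = 50.03 / 18
MTTR = 2.7794

2.7794


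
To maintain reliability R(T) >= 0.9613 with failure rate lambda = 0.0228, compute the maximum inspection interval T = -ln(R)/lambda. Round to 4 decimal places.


R_target = 0.9613
lambda = 0.0228
-ln(0.9613) = 0.0395
T = 0.0395 / 0.0228
T = 1.7311

1.7311


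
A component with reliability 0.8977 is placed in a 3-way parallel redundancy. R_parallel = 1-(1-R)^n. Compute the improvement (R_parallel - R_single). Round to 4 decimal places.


R_single = 0.8977, n = 3
1 - R_single = 0.1023
(1 - R_single)^n = 0.1023^3 = 0.0011
R_parallel = 1 - 0.0011 = 0.9989
Improvement = 0.9989 - 0.8977
Improvement = 0.1012

0.1012


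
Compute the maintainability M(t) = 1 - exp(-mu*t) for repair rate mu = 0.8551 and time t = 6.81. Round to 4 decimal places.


mu = 0.8551, t = 6.81
mu * t = 0.8551 * 6.81 = 5.8232
exp(-5.8232) = 0.003
M(t) = 1 - 0.003
M(t) = 0.997

0.997


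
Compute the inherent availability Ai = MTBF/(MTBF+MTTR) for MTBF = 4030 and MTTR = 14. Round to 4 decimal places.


MTBF = 4030
MTTR = 14
MTBF + MTTR = 4044
Ai = 4030 / 4044
Ai = 0.9965

0.9965


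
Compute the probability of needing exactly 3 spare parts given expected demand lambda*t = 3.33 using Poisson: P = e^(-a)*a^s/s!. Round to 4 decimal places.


a = 3.33, s = 3
e^(-a) = e^(-3.33) = 0.0358
a^s = 3.33^3 = 36.926
s! = 6
P = 0.0358 * 36.926 / 6
P = 0.2203

0.2203


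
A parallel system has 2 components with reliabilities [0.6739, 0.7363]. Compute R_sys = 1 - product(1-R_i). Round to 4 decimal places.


Components: [0.6739, 0.7363]
(1 - 0.6739) = 0.3261, running product = 0.3261
(1 - 0.7363) = 0.2637, running product = 0.086
Product of (1-R_i) = 0.086
R_sys = 1 - 0.086 = 0.914

0.914


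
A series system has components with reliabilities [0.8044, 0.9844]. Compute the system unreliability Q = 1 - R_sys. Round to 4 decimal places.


Components: [0.8044, 0.9844]
After component 1: product = 0.8044
After component 2: product = 0.7919
R_sys = 0.7919
Q = 1 - 0.7919 = 0.2081

0.2081


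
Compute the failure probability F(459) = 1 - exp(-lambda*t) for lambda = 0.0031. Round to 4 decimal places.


lambda = 0.0031, t = 459
lambda * t = 1.4229
exp(-1.4229) = 0.241
F(t) = 1 - 0.241
F(t) = 0.759

0.759


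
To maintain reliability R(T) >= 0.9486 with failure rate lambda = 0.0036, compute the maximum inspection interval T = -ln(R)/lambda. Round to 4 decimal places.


R_target = 0.9486
lambda = 0.0036
-ln(0.9486) = 0.0528
T = 0.0528 / 0.0036
T = 14.6578

14.6578
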